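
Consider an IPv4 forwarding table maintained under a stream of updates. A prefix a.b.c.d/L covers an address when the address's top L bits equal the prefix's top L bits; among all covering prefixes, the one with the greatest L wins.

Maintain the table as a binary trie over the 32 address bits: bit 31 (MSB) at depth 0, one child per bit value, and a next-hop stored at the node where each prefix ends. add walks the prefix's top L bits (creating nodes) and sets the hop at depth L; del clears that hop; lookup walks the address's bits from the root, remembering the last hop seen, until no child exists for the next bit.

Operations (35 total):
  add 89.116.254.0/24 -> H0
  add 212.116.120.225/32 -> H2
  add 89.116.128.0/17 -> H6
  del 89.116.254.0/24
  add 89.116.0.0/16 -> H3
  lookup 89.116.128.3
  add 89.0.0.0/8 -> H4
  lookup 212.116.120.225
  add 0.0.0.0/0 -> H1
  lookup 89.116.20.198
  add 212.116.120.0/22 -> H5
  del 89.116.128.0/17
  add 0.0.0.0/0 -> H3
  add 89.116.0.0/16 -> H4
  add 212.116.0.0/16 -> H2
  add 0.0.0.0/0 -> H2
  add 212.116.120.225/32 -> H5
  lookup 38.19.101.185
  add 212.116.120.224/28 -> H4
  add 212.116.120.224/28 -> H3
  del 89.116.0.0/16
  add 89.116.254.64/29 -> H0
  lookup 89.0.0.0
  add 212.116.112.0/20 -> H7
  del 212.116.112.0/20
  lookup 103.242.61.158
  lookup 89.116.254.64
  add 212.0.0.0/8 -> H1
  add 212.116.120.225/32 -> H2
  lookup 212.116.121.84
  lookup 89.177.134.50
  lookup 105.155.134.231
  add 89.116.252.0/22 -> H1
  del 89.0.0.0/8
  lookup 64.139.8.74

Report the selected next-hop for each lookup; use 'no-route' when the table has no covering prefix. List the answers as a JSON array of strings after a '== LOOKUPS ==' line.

Trace:
  + 89.116.254.0/24 (H0) depth=24
  + 212.116.120.225/32 (H2) depth=32
  + 89.116.128.0/17 (H6) depth=17
  del 89.116.254.0/24 (clear depth 24)
  + 89.116.0.0/16 (H3) depth=16
  ? 89.116.128.3  path d0:-→d1:-→d2:-→d3:-→d4:-→d5:-→d6:-→d7:-→d8:-→d9:-→d10:-→d11:-→d12:-→d13:-→d14:-→d15:-→d16:H3→d17:H6  best=H6
  + 89.0.0.0/8 (H4) depth=8
  ? 212.116.120.225  path d0:-→d1:-→d2:-→d3:-→d4:-→d5:-→d6:-→d7:-→d8:-→d9:-→d10:-→d11:-→d12:-→d13:-→d14:-→d15:-→d16:-→d17:-→d18:-→d19:-→d20:-→d21:-→d22:-→d23:-→d24:-→d25:-→d26:-→d27:-→d28:-→d29:-→d30:-→d31:-→d32:H2  best=H2
  + 0.0.0.0/0 (H1) depth=0
  ? 89.116.20.198  path d0:H1→d1:-→d2:-→d3:-→d4:-→d5:-→d6:-→d7:-→d8:H4→d9:-→d10:-→d11:-→d12:-→d13:-→d14:-→d15:-→d16:H3  best=H3
  + 212.116.120.0/22 (H5) depth=22
  del 89.116.128.0/17 (clear depth 17)
  + 0.0.0.0/0 (H3) depth=0
  + 89.116.0.0/16 (H4) depth=16
  + 212.116.0.0/16 (H2) depth=16
  + 0.0.0.0/0 (H2) depth=0
  + 212.116.120.225/32 (H5) depth=32
  ? 38.19.101.185  path d0:H2→d1:-  best=H2
  + 212.116.120.224/28 (H4) depth=28
  + 212.116.120.224/28 (H3) depth=28
  del 89.116.0.0/16 (clear depth 16)
  + 89.116.254.64/29 (H0) depth=29
  ? 89.0.0.0  path d0:H2→d1:-→d2:-→d3:-→d4:-→d5:-→d6:-→d7:-→d8:H4→d9:-  best=H4
  + 212.116.112.0/20 (H7) depth=20
  del 212.116.112.0/20 (clear depth 20)
  ? 103.242.61.158  path d0:H2→d1:-→d2:-  best=H2
  ? 89.116.254.64  path d0:H2→d1:-→d2:-→d3:-→d4:-→d5:-→d6:-→d7:-→d8:H4→d9:-→d10:-→d11:-→d12:-→d13:-→d14:-→d15:-→d16:-→d17:-→d18:-→d19:-→d20:-→d21:-→d22:-→d23:-→d24:-→d25:-→d26:-→d27:-→d28:-→d29:H0  best=H0
  + 212.0.0.0/8 (H1) depth=8
  + 212.116.120.225/32 (H2) depth=32
  ? 212.116.121.84  path d0:H2→d1:-→d2:-→d3:-→d4:-→d5:-→d6:-→d7:-→d8:H1→d9:-→d10:-→d11:-→d12:-→d13:-→d14:-→d15:-→d16:H2→d17:-→d18:-→d19:-→d20:-→d21:-→d22:H5→d23:-  best=H5
  ? 89.177.134.50  path d0:H2→d1:-→d2:-→d3:-→d4:-→d5:-→d6:-→d7:-→d8:H4  best=H4
  ? 105.155.134.231  path d0:H2→d1:-→d2:-  best=H2
  + 89.116.252.0/22 (H1) depth=22
  del 89.0.0.0/8 (clear depth 8)
  ? 64.139.8.74  path d0:H2→d1:-→d2:-→d3:-  best=H2

== LOOKUPS ==
["H6","H2","H3","H2","H4","H2","H0","H5","H4","H2","H2"]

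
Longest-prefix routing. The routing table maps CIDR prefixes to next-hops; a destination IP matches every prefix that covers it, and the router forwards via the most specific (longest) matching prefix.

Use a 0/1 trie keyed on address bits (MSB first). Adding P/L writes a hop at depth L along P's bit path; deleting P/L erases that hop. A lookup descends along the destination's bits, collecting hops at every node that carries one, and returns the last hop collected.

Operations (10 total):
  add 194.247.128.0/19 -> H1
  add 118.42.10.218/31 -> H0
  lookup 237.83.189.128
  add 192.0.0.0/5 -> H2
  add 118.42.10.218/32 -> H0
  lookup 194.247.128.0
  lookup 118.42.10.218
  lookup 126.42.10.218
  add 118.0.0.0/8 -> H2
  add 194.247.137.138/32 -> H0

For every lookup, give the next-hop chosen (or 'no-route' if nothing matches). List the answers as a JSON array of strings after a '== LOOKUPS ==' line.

Trace:
  + 194.247.128.0/19 (H1) depth=19
  + 118.42.10.218/31 (H0) depth=31
  lookup 237.83.189.128: bits 11 walk d0:-→d1:-→d2:- -> no-route
  + 192.0.0.0/5 (H2) depth=5
  + 118.42.10.218/32 (H0) depth=32
  lookup 194.247.128.0: bits 1100001011110111100 walk d0:-→d1:-→d2:-→d3:-→d4:-→d5:H2→d6:-→d7:-→d8:-→d9:-→d10:-→d11:-→d12:-→d13:-→d14:-→d15:-→d16:-→d17:-→d18:-→d19:H1 -> H1
  lookup 118.42.10.218: bits 01110110001010100000101011011010 walk d0:-→d1:-→d2:-→d3:-→d4:-→d5:-→d6:-→d7:-→d8:-→d9:-→d10:-→d11:-→d12:-→d13:-→d14:-→d15:-→d16:-→d17:-→d18:-→d19:-→d20:-→d21:-→d22:-→d23:-→d24:-→d25:-→d26:-→d27:-→d28:-→d29:-→d30:-→d31:H0→d32:H0 -> H0
  lookup 126.42.10.218: bits 0111 walk d0:-→d1:-→d2:-→d3:-→d4:- -> no-route
  + 118.0.0.0/8 (H2) depth=8
  + 194.247.137.138/32 (H0) depth=32

== LOOKUPS ==
["no-route","H1","H0","no-route"]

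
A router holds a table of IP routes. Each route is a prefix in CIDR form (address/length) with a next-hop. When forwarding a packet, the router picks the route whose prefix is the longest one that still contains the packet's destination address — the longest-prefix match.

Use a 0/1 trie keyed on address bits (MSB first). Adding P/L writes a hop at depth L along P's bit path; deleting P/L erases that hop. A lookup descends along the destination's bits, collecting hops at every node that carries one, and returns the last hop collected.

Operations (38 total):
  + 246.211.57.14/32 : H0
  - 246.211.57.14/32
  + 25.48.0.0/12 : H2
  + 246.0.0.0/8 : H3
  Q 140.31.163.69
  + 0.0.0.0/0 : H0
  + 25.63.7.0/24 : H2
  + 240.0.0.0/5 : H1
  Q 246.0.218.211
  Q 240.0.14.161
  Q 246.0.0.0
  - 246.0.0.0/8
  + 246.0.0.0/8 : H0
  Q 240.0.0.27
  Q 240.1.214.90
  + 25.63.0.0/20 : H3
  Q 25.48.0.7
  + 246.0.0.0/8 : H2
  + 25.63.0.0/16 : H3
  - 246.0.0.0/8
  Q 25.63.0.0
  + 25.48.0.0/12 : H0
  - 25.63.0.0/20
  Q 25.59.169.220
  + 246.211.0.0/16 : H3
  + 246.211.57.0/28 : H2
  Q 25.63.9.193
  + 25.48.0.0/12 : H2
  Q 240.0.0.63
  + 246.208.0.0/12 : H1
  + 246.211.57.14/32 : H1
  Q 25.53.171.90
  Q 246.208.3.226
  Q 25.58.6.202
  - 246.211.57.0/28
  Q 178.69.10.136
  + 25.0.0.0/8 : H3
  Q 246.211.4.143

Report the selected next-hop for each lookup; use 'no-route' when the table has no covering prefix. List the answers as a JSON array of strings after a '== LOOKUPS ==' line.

Apply in order:
  + 246.211.57.14/32 (H0) depth=32
  - 246.211.57.14/32 clear@32
  + 25.48.0.0/12 (H2) depth=12
  + 246.0.0.0/8 (H3) depth=8
  Q 140.31.163.69: descend 1 ; hops seen [∅] ; pick no-route
  + 0.0.0.0/0 (H0) depth=0
  + 25.63.7.0/24 (H2) depth=24
  + 240.0.0.0/5 (H1) depth=5
  Q 246.0.218.211: descend 11110110 ; hops seen [H0,H1,H3] ; pick H3
  Q 240.0.14.161: descend 11110 ; hops seen [H0,H1] ; pick H1
  Q 246.0.0.0: descend 11110110 ; hops seen [H0,H1,H3] ; pick H3
  - 246.0.0.0/8 clear@8
  + 246.0.0.0/8 (H0) depth=8
  Q 240.0.0.27: descend 11110 ; hops seen [H0,H1] ; pick H1
  Q 240.1.214.90: descend 11110 ; hops seen [H0,H1] ; pick H1
  + 25.63.0.0/20 (H3) depth=20
  Q 25.48.0.7: descend 000110010011 ; hops seen [H0,H2] ; pick H2
  + 246.0.0.0/8 (H2) depth=8
  + 25.63.0.0/16 (H3) depth=16
  - 246.0.0.0/8 clear@8
  Q 25.63.0.0: descend 000110010011111100000 ; hops seen [H0,H2,H3,H3] ; pick H3
  + 25.48.0.0/12 (H0) depth=12
  - 25.63.0.0/20 clear@20
  Q 25.59.169.220: descend 0001100100111 ; hops seen [H0,H0] ; pick H0
  + 246.211.0.0/16 (H3) depth=16
  + 246.211.57.0/28 (H2) depth=28
  Q 25.63.9.193: descend 00011001001111110000 ; hops seen [H0,H0,H3] ; pick H3
  + 25.48.0.0/12 (H2) depth=12
  Q 240.0.0.63: descend 11110 ; hops seen [H0,H1] ; pick H1
  + 246.208.0.0/12 (H1) depth=12
  + 246.211.57.14/32 (H1) depth=32
  Q 25.53.171.90: descend 000110010011 ; hops seen [H0,H2] ; pick H2
  Q 246.208.3.226: descend 11110110110100 ; hops seen [H0,H1,H1] ; pick H1
  Q 25.58.6.202: descend 0001100100111 ; hops seen [H0,H2] ; pick H2
  - 246.211.57.0/28 clear@28
  Q 178.69.10.136: descend 1 ; hops seen [H0] ; pick H0
  + 25.0.0.0/8 (H3) depth=8
  Q 246.211.4.143: descend 111101101101001100 ; hops seen [H0,H1,H1,H3] ; pick H3

== LOOKUPS ==
["no-route","H3","H1","H3","H1","H1","H2","H3","H0","H3","H1","H2","H1","H2","H0","H3"]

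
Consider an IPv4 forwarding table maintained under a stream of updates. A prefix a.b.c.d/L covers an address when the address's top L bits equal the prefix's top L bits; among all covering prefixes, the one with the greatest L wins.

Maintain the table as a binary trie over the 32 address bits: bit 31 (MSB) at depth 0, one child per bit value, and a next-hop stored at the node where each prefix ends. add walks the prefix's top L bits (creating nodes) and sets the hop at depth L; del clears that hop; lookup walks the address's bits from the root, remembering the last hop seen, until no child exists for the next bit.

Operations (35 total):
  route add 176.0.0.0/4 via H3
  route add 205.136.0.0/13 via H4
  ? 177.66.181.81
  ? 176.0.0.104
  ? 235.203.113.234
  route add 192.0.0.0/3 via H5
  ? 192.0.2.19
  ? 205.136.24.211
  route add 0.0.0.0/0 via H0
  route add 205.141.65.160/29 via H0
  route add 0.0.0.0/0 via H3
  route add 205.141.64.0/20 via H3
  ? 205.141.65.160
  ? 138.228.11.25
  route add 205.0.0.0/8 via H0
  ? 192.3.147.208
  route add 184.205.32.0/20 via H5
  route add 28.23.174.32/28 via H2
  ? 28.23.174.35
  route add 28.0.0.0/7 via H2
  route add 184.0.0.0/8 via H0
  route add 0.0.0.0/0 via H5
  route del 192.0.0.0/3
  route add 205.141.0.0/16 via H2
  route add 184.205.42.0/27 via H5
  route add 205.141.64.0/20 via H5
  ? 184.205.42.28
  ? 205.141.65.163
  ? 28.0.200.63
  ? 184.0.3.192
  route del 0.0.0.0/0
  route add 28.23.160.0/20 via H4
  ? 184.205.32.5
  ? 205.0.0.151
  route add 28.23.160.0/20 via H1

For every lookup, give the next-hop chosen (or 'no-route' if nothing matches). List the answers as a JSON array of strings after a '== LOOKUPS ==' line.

Process each operation:
  + 176.0.0.0/4 (H3) depth=4
  + 205.136.0.0/13 (H4) depth=13
  lookup 177.66.181.81: bits 1011 walk d0:-→d1:-→d2:-→d3:-→d4:H3 -> H3
  lookup 176.0.0.104: bits 1011 walk d0:-→d1:-→d2:-→d3:-→d4:H3 -> H3
  lookup 235.203.113.234: bits 11 walk d0:-→d1:-→d2:- -> no-route
  + 192.0.0.0/3 (H5) depth=3
  lookup 192.0.2.19: bits 1100 walk d0:-→d1:-→d2:-→d3:H5→d4:- -> H5
  lookup 205.136.24.211: bits 1100110110001 walk d0:-→d1:-→d2:-→d3:H5→d4:-→d5:-→d6:-→d7:-→d8:-→d9:-→d10:-→d11:-→d12:-→d13:H4 -> H4
  + 0.0.0.0/0 (H0) depth=0
  + 205.141.65.160/29 (H0) depth=29
  + 0.0.0.0/0 (H3) depth=0
  + 205.141.64.0/20 (H3) depth=20
  lookup 205.141.65.160: bits 11001101100011010100000110100 walk d0:H3→d1:-→d2:-→d3:H5→d4:-→d5:-→d6:-→d7:-→d8:-→d9:-→d10:-→d11:-→d12:-→d13:H4→d14:-→d15:-→d16:-→d17:-→d18:-→d19:-→d20:H3→d21:-→d22:-→d23:-→d24:-→d25:-→d26:-→d27:-→d28:-→d29:H0 -> H0
  lookup 138.228.11.25: bits 10 walk d0:H3→d1:-→d2:- -> H3
  + 205.0.0.0/8 (H0) depth=8
  lookup 192.3.147.208: bits 1100 walk d0:H3→d1:-→d2:-→d3:H5→d4:- -> H5
  + 184.205.32.0/20 (H5) depth=20
  + 28.23.174.32/28 (H2) depth=28
  lookup 28.23.174.35: bits 0001110000010111101011100010 walk d0:H3→d1:-→d2:-→d3:-→d4:-→d5:-→d6:-→d7:-→d8:-→d9:-→d10:-→d11:-→d12:-→d13:-→d14:-→d15:-→d16:-→d17:-→d18:-→d19:-→d20:-→d21:-→d22:-→d23:-→d24:-→d25:-→d26:-→d27:-→d28:H2 -> H2
  + 28.0.0.0/7 (H2) depth=7
  + 184.0.0.0/8 (H0) depth=8
  + 0.0.0.0/0 (H5) depth=0
  - 192.0.0.0/3 clear@3
  + 205.141.0.0/16 (H2) depth=16
  + 184.205.42.0/27 (H5) depth=27
  + 205.141.64.0/20 (H5) depth=20
  lookup 184.205.42.28: bits 101110001100110100101010000 walk d0:H5→d1:-→d2:-→d3:-→d4:H3→d5:-→d6:-→d7:-→d8:H0→d9:-→d10:-→d11:-→d12:-→d13:-→d14:-→d15:-→d16:-→d17:-→d18:-→d19:-→d20:H5→d21:-→d22:-→d23:-→d24:-→d25:-→d26:-→d27:H5 -> H5
  lookup 205.141.65.163: bits 11001101100011010100000110100 walk d0:H5→d1:-→d2:-→d3:-→d4:-→d5:-→d6:-→d7:-→d8:H0→d9:-→d10:-→d11:-→d12:-→d13:H4→d14:-→d15:-→d16:H2→d17:-→d18:-→d19:-→d20:H5→d21:-→d22:-→d23:-→d24:-→d25:-→d26:-→d27:-→d28:-→d29:H0 -> H0
  lookup 28.0.200.63: bits 00011100000 walk d0:H5→d1:-→d2:-→d3:-→d4:-→d5:-→d6:-→d7:H2→d8:-→d9:-→d10:-→d11:- -> H2
  lookup 184.0.3.192: bits 10111000 walk d0:H5→d1:-→d2:-→d3:-→d4:H3→d5:-→d6:-→d7:-→d8:H0 -> H0
  - 0.0.0.0/0 clear@0
  + 28.23.160.0/20 (H4) depth=20
  lookup 184.205.32.5: bits 10111000110011010010 walk d0:-→d1:-→d2:-→d3:-→d4:H3→d5:-→d6:-→d7:-→d8:H0→d9:-→d10:-→d11:-→d12:-→d13:-→d14:-→d15:-→d16:-→d17:-→d18:-→d19:-→d20:H5 -> H5
  lookup 205.0.0.151: bits 11001101 walk d0:-→d1:-→d2:-→d3:-→d4:-→d5:-→d6:-→d7:-→d8:H0 -> H0
  + 28.23.160.0/20 (H1) depth=20

== LOOKUPS ==
["H3","H3","no-route","H5","H4","H0","H3","H5","H2","H5","H0","H2","H0","H5","H0"]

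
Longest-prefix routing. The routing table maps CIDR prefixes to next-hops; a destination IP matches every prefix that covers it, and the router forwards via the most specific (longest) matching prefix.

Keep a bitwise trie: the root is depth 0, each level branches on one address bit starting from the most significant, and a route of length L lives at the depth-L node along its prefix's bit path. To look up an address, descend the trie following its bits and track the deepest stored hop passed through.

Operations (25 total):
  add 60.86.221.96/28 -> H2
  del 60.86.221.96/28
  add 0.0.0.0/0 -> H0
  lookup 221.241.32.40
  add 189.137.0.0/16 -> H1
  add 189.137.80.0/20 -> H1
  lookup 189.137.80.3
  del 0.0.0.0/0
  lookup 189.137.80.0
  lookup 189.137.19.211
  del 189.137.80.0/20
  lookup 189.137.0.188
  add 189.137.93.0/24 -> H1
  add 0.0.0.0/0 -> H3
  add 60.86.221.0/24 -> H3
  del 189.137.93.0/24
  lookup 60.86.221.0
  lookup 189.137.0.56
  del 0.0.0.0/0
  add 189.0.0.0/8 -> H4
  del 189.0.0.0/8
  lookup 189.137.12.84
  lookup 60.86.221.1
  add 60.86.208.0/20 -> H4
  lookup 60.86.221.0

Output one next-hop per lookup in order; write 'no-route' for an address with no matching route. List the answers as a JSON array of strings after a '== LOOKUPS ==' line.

Process each operation:
  add 60.86.221.96/28 -> H2 at depth 28
  del 60.86.221.96/28 (clear depth 28)
  add 0.0.0.0/0 -> H0 at depth 0
  ? 221.241.32.40  path d0:H0  best=H0
  add 189.137.0.0/16 -> H1 at depth 16
  add 189.137.80.0/20 -> H1 at depth 20
  ? 189.137.80.3  path d0:H0→d1:-→d2:-→d3:-→d4:-→d5:-→d6:-→d7:-→d8:-→d9:-→d10:-→d11:-→d12:-→d13:-→d14:-→d15:-→d16:H1→d17:-→d18:-→d19:-→d20:H1  best=H1
  del 0.0.0.0/0 (clear depth 0)
  ? 189.137.80.0  path d0:-→d1:-→d2:-→d3:-→d4:-→d5:-→d6:-→d7:-→d8:-→d9:-→d10:-→d11:-→d12:-→d13:-→d14:-→d15:-→d16:H1→d17:-→d18:-→d19:-→d20:H1  best=H1
  ? 189.137.19.211  path d0:-→d1:-→d2:-→d3:-→d4:-→d5:-→d6:-→d7:-→d8:-→d9:-→d10:-→d11:-→d12:-→d13:-→d14:-→d15:-→d16:H1→d17:-  best=H1
  del 189.137.80.0/20 (clear depth 20)
  ? 189.137.0.188  path d0:-→d1:-→d2:-→d3:-→d4:-→d5:-→d6:-→d7:-→d8:-→d9:-→d10:-→d11:-→d12:-→d13:-→d14:-→d15:-→d16:H1→d17:-  best=H1
  add 189.137.93.0/24 -> H1 at depth 24
  add 0.0.0.0/0 -> H3 at depth 0
  add 60.86.221.0/24 -> H3 at depth 24
  del 189.137.93.0/24 (clear depth 24)
  ? 60.86.221.0  path d0:H3→d1:-→d2:-→d3:-→d4:-→d5:-→d6:-→d7:-→d8:-→d9:-→d10:-→d11:-→d12:-→d13:-→d14:-→d15:-→d16:-→d17:-→d18:-→d19:-→d20:-→d21:-→d22:-→d23:-→d24:H3→d25:-  best=H3
  ? 189.137.0.56  path d0:H3→d1:-→d2:-→d3:-→d4:-→d5:-→d6:-→d7:-→d8:-→d9:-→d10:-→d11:-→d12:-→d13:-→d14:-→d15:-→d16:H1→d17:-  best=H1
  del 0.0.0.0/0 (clear depth 0)
  add 189.0.0.0/8 -> H4 at depth 8
  del 189.0.0.0/8 (clear depth 8)
  ? 189.137.12.84  path d0:-→d1:-→d2:-→d3:-→d4:-→d5:-→d6:-→d7:-→d8:-→d9:-→d10:-→d11:-→d12:-→d13:-→d14:-→d15:-→d16:H1→d17:-  best=H1
  ? 60.86.221.1  path d0:-→d1:-→d2:-→d3:-→d4:-→d5:-→d6:-→d7:-→d8:-→d9:-→d10:-→d11:-→d12:-→d13:-→d14:-→d15:-→d16:-→d17:-→d18:-→d19:-→d20:-→d21:-→d22:-→d23:-→d24:H3→d25:-  best=H3
  add 60.86.208.0/20 -> H4 at depth 20
  ? 60.86.221.0  path d0:-→d1:-→d2:-→d3:-→d4:-→d5:-→d6:-→d7:-→d8:-→d9:-→d10:-→d11:-→d12:-→d13:-→d14:-→d15:-→d16:-→d17:-→d18:-→d19:-→d20:H4→d21:-→d22:-→d23:-→d24:H3→d25:-  best=H3

== LOOKUPS ==
["H0","H1","H1","H1","H1","H3","H1","H1","H3","H3"]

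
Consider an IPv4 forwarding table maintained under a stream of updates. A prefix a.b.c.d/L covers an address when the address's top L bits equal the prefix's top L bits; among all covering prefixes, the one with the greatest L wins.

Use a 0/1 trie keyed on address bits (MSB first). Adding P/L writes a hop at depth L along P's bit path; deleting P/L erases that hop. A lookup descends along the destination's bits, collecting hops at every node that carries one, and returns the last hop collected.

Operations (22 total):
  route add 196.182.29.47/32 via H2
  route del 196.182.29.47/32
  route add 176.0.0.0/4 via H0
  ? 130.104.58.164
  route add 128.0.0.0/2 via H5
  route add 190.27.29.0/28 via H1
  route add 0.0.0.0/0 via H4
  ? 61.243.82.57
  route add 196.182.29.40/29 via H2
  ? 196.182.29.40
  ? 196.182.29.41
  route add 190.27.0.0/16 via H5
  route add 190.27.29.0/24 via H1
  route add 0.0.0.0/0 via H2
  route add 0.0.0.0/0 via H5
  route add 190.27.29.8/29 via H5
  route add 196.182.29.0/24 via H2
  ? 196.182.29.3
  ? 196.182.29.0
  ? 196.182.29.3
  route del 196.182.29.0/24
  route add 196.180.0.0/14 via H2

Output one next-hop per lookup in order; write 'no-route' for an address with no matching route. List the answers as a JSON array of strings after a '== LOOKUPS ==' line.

Process each operation:
  add 196.182.29.47/32 -> H2 at depth 32
  del 196.182.29.47/32 (clear depth 32)
  add 176.0.0.0/4 -> H0 at depth 4
  Q 130.104.58.164: descend 10 ; hops seen [∅] ; pick no-route
  add 128.0.0.0/2 -> H5 at depth 2
  add 190.27.29.0/28 -> H1 at depth 28
  add 0.0.0.0/0 -> H4 at depth 0
  Q 61.243.82.57: descend ε ; hops seen [H4] ; pick H4
  add 196.182.29.40/29 -> H2 at depth 29
  Q 196.182.29.40: descend 11000100101101100001110100101 ; hops seen [H4,H2] ; pick H2
  Q 196.182.29.41: descend 11000100101101100001110100101 ; hops seen [H4,H2] ; pick H2
  add 190.27.0.0/16 -> H5 at depth 16
  add 190.27.29.0/24 -> H1 at depth 24
  add 0.0.0.0/0 -> H2 at depth 0
  add 0.0.0.0/0 -> H5 at depth 0
  add 190.27.29.8/29 -> H5 at depth 29
  add 196.182.29.0/24 -> H2 at depth 24
  Q 196.182.29.3: descend 11000100101101100001110100 ; hops seen [H5,H2] ; pick H2
  Q 196.182.29.0: descend 11000100101101100001110100 ; hops seen [H5,H2] ; pick H2
  Q 196.182.29.3: descend 11000100101101100001110100 ; hops seen [H5,H2] ; pick H2
  del 196.182.29.0/24 (clear depth 24)
  add 196.180.0.0/14 -> H2 at depth 14

== LOOKUPS ==
["no-route","H4","H2","H2","H2","H2","H2"]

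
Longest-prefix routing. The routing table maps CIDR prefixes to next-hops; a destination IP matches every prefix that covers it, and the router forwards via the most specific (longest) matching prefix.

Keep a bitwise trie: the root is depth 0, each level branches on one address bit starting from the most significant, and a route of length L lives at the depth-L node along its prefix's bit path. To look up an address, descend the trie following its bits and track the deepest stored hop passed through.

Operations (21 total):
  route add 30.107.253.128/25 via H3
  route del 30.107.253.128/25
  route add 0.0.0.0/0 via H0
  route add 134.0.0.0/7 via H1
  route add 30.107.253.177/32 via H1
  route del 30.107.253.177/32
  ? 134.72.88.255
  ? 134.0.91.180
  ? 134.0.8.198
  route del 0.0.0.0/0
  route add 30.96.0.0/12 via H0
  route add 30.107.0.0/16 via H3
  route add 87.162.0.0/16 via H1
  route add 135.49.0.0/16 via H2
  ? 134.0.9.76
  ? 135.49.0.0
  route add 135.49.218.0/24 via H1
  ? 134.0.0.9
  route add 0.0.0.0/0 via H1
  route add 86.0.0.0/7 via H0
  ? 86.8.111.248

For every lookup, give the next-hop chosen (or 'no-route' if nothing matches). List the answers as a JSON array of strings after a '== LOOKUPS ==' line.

Process each operation:
  + 30.107.253.128/25 (H3) depth=25
  - 30.107.253.128/25 clear@25
  + 0.0.0.0/0 (H0) depth=0
  + 134.0.0.0/7 (H1) depth=7
  + 30.107.253.177/32 (H1) depth=32
  - 30.107.253.177/32 clear@32
  ? 134.72.88.255  path d0:H0→d1:-→d2:-→d3:-→d4:-→d5:-→d6:-→d7:H1  best=H1
  ? 134.0.91.180  path d0:H0→d1:-→d2:-→d3:-→d4:-→d5:-→d6:-→d7:H1  best=H1
  ? 134.0.8.198  path d0:H0→d1:-→d2:-→d3:-→d4:-→d5:-→d6:-→d7:H1  best=H1
  - 0.0.0.0/0 clear@0
  + 30.96.0.0/12 (H0) depth=12
  + 30.107.0.0/16 (H3) depth=16
  + 87.162.0.0/16 (H1) depth=16
  + 135.49.0.0/16 (H2) depth=16
  ? 134.0.9.76  path d0:-→d1:-→d2:-→d3:-→d4:-→d5:-→d6:-→d7:H1  best=H1
  ? 135.49.0.0  path d0:-→d1:-→d2:-→d3:-→d4:-→d5:-→d6:-→d7:H1→d8:-→d9:-→d10:-→d11:-→d12:-→d13:-→d14:-→d15:-→d16:H2  best=H2
  + 135.49.218.0/24 (H1) depth=24
  ? 134.0.0.9  path d0:-→d1:-→d2:-→d3:-→d4:-→d5:-→d6:-→d7:H1  best=H1
  + 0.0.0.0/0 (H1) depth=0
  + 86.0.0.0/7 (H0) depth=7
  ? 86.8.111.248  path d0:H1→d1:-→d2:-→d3:-→d4:-→d5:-→d6:-→d7:H0  best=H0

== LOOKUPS ==
["H1","H1","H1","H1","H2","H1","H0"]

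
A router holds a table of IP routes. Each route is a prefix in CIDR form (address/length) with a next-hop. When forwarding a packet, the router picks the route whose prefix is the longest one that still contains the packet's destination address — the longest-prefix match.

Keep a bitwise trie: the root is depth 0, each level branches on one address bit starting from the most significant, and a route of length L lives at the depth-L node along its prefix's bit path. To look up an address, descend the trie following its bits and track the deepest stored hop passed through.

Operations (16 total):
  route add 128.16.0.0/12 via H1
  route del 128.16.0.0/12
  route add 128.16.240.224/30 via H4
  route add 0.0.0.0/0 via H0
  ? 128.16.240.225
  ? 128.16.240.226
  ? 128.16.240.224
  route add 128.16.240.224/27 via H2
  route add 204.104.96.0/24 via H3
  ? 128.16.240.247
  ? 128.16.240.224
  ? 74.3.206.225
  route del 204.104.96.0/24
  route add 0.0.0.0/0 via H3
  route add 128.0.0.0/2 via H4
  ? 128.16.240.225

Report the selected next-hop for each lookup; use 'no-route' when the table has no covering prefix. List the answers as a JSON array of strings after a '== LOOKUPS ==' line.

Process each operation:
  + 128.16.0.0/12 (H1) depth=12
  del 128.16.0.0/12 (clear depth 12)
  + 128.16.240.224/30 (H4) depth=30
  + 0.0.0.0/0 (H0) depth=0
  ? 128.16.240.225  path d0:H0→d1:-→d2:-→d3:-→d4:-→d5:-→d6:-→d7:-→d8:-→d9:-→d10:-→d11:-→d12:-→d13:-→d14:-→d15:-→d16:-→d17:-→d18:-→d19:-→d20:-→d21:-→d22:-→d23:-→d24:-→d25:-→d26:-→d27:-→d28:-→d29:-→d30:H4  best=H4
  ? 128.16.240.226  path d0:H0→d1:-→d2:-→d3:-→d4:-→d5:-→d6:-→d7:-→d8:-→d9:-→d10:-→d11:-→d12:-→d13:-→d14:-→d15:-→d16:-→d17:-→d18:-→d19:-→d20:-→d21:-→d22:-→d23:-→d24:-→d25:-→d26:-→d27:-→d28:-→d29:-→d30:H4  best=H4
  ? 128.16.240.224  path d0:H0→d1:-→d2:-→d3:-→d4:-→d5:-→d6:-→d7:-→d8:-→d9:-→d10:-→d11:-→d12:-→d13:-→d14:-→d15:-→d16:-→d17:-→d18:-→d19:-→d20:-→d21:-→d22:-→d23:-→d24:-→d25:-→d26:-→d27:-→d28:-→d29:-→d30:H4  best=H4
  + 128.16.240.224/27 (H2) depth=27
  + 204.104.96.0/24 (H3) depth=24
  ? 128.16.240.247  path d0:H0→d1:-→d2:-→d3:-→d4:-→d5:-→d6:-→d7:-→d8:-→d9:-→d10:-→d11:-→d12:-→d13:-→d14:-→d15:-→d16:-→d17:-→d18:-→d19:-→d20:-→d21:-→d22:-→d23:-→d24:-→d25:-→d26:-→d27:H2  best=H2
  ? 128.16.240.224  path d0:H0→d1:-→d2:-→d3:-→d4:-→d5:-→d6:-→d7:-→d8:-→d9:-→d10:-→d11:-→d12:-→d13:-→d14:-→d15:-→d16:-→d17:-→d18:-→d19:-→d20:-→d21:-→d22:-→d23:-→d24:-→d25:-→d26:-→d27:H2→d28:-→d29:-→d30:H4  best=H4
  ? 74.3.206.225  path d0:H0  best=H0
  del 204.104.96.0/24 (clear depth 24)
  + 0.0.0.0/0 (H3) depth=0
  + 128.0.0.0/2 (H4) depth=2
  ? 128.16.240.225  path d0:H3→d1:-→d2:H4→d3:-→d4:-→d5:-→d6:-→d7:-→d8:-→d9:-→d10:-→d11:-→d12:-→d13:-→d14:-→d15:-→d16:-→d17:-→d18:-→d19:-→d20:-→d21:-→d22:-→d23:-→d24:-→d25:-→d26:-→d27:H2→d28:-→d29:-→d30:H4  best=H4

== LOOKUPS ==
["H4","H4","H4","H2","H4","H0","H4"]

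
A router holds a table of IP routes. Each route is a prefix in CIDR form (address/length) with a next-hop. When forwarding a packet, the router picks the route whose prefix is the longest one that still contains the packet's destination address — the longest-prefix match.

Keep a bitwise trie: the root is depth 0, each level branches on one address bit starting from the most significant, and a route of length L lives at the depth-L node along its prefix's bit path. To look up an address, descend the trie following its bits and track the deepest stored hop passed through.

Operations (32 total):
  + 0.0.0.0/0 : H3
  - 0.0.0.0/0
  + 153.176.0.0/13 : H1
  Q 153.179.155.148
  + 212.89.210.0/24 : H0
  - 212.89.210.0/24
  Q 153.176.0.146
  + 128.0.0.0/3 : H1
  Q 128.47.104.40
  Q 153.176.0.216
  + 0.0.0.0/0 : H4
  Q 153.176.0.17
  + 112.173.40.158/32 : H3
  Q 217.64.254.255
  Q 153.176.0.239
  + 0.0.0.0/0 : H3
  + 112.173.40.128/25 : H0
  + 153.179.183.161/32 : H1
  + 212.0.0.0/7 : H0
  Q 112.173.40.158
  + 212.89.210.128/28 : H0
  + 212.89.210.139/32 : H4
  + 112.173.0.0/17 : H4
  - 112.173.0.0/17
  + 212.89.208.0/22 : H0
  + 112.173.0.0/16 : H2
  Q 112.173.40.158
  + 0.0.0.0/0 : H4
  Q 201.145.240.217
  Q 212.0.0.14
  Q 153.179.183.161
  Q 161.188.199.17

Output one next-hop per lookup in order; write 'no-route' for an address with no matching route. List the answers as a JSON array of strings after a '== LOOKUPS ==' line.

Process each operation:
  + 0.0.0.0/0 (H3) depth=0
  - 0.0.0.0/0 clear@0
  + 153.176.0.0/13 (H1) depth=13
  lookup 153.179.155.148: bits 1001100110110 walk d0:-→d1:-→d2:-→d3:-→d4:-→d5:-→d6:-→d7:-→d8:-→d9:-→d10:-→d11:-→d12:-→d13:H1 -> H1
  + 212.89.210.0/24 (H0) depth=24
  - 212.89.210.0/24 clear@24
  lookup 153.176.0.146: bits 1001100110110 walk d0:-→d1:-→d2:-→d3:-→d4:-→d5:-→d6:-→d7:-→d8:-→d9:-→d10:-→d11:-→d12:-→d13:H1 -> H1
  + 128.0.0.0/3 (H1) depth=3
  lookup 128.47.104.40: bits 100 walk d0:-→d1:-→d2:-→d3:H1 -> H1
  lookup 153.176.0.216: bits 1001100110110 walk d0:-→d1:-→d2:-→d3:H1→d4:-→d5:-→d6:-→d7:-→d8:-→d9:-→d10:-→d11:-→d12:-→d13:H1 -> H1
  + 0.0.0.0/0 (H4) depth=0
  lookup 153.176.0.17: bits 1001100110110 walk d0:H4→d1:-→d2:-→d3:H1→d4:-→d5:-→d6:-→d7:-→d8:-→d9:-→d10:-→d11:-→d12:-→d13:H1 -> H1
  + 112.173.40.158/32 (H3) depth=32
  lookup 217.64.254.255: bits 1101 walk d0:H4→d1:-→d2:-→d3:-→d4:- -> H4
  lookup 153.176.0.239: bits 1001100110110 walk d0:H4→d1:-→d2:-→d3:H1→d4:-→d5:-→d6:-→d7:-→d8:-→d9:-→d10:-→d11:-→d12:-→d13:H1 -> H1
  + 0.0.0.0/0 (H3) depth=0
  + 112.173.40.128/25 (H0) depth=25
  + 153.179.183.161/32 (H1) depth=32
  + 212.0.0.0/7 (H0) depth=7
  lookup 112.173.40.158: bits 01110000101011010010100010011110 walk d0:H3→d1:-→d2:-→d3:-→d4:-→d5:-→d6:-→d7:-→d8:-→d9:-→d10:-→d11:-→d12:-→d13:-→d14:-→d15:-→d16:-→d17:-→d18:-→d19:-→d20:-→d21:-→d22:-→d23:-→d24:-→d25:H0→d26:-→d27:-→d28:-→d29:-→d30:-→d31:-→d32:H3 -> H3
  + 212.89.210.128/28 (H0) depth=28
  + 212.89.210.139/32 (H4) depth=32
  + 112.173.0.0/17 (H4) depth=17
  - 112.173.0.0/17 clear@17
  + 212.89.208.0/22 (H0) depth=22
  + 112.173.0.0/16 (H2) depth=16
  lookup 112.173.40.158: bits 01110000101011010010100010011110 walk d0:H3→d1:-→d2:-→d3:-→d4:-→d5:-→d6:-→d7:-→d8:-→d9:-→d10:-→d11:-→d12:-→d13:-→d14:-→d15:-→d16:H2→d17:-→d18:-→d19:-→d20:-→d21:-→d22:-→d23:-→d24:-→d25:H0→d26:-→d27:-→d28:-→d29:-→d30:-→d31:-→d32:H3 -> H3
  + 0.0.0.0/0 (H4) depth=0
  lookup 201.145.240.217: bits 110 walk d0:H4→d1:-→d2:-→d3:- -> H4
  lookup 212.0.0.14: bits 110101000 walk d0:H4→d1:-→d2:-→d3:-→d4:-→d5:-→d6:-→d7:H0→d8:-→d9:- -> H0
  lookup 153.179.183.161: bits 10011001101100111011011110100001 walk d0:H4→d1:-→d2:-→d3:H1→d4:-→d5:-→d6:-→d7:-→d8:-→d9:-→d10:-→d11:-→d12:-→d13:H1→d14:-→d15:-→d16:-→d17:-→d18:-→d19:-→d20:-→d21:-→d22:-→d23:-→d24:-→d25:-→d26:-→d27:-→d28:-→d29:-→d30:-→d31:-→d32:H1 -> H1
  lookup 161.188.199.17: bits 10 walk d0:H4→d1:-→d2:- -> H4

== LOOKUPS ==
["H1","H1","H1","H1","H1","H4","H1","H3","H3","H4","H0","H1","H4"]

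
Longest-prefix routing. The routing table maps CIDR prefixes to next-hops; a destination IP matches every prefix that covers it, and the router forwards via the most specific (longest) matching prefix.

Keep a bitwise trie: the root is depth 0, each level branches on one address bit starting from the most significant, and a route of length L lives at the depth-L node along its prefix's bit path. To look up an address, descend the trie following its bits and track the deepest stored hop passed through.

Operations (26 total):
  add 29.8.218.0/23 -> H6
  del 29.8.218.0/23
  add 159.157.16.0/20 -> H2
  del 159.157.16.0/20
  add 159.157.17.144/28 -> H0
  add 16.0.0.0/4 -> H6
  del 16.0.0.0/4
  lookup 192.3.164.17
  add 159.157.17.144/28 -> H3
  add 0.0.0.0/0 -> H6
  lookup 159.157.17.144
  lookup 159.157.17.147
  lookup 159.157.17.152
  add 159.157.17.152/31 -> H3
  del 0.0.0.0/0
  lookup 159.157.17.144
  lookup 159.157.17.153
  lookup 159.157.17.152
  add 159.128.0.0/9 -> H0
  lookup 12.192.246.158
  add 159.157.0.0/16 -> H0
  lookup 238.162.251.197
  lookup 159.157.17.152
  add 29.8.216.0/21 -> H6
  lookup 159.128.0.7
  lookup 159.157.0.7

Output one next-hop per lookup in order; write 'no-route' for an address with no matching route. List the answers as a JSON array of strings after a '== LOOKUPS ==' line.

Trace:
  add 29.8.218.0/23 -> H6 at depth 23
  - 29.8.218.0/23 clear@23
  add 159.157.16.0/20 -> H2 at depth 20
  - 159.157.16.0/20 clear@20
  add 159.157.17.144/28 -> H0 at depth 28
  add 16.0.0.0/4 -> H6 at depth 4
  - 16.0.0.0/4 clear@4
  ? 192.3.164.17  path d0:-→d1:-  best=no-route
  add 159.157.17.144/28 -> H3 at depth 28
  add 0.0.0.0/0 -> H6 at depth 0
  ? 159.157.17.144  path d0:H6→d1:-→d2:-→d3:-→d4:-→d5:-→d6:-→d7:-→d8:-→d9:-→d10:-→d11:-→d12:-→d13:-→d14:-→d15:-→d16:-→d17:-→d18:-→d19:-→d20:-→d21:-→d22:-→d23:-→d24:-→d25:-→d26:-→d27:-→d28:H3  best=H3
  ? 159.157.17.147  path d0:H6→d1:-→d2:-→d3:-→d4:-→d5:-→d6:-→d7:-→d8:-→d9:-→d10:-→d11:-→d12:-→d13:-→d14:-→d15:-→d16:-→d17:-→d18:-→d19:-→d20:-→d21:-→d22:-→d23:-→d24:-→d25:-→d26:-→d27:-→d28:H3  best=H3
  ? 159.157.17.152  path d0:H6→d1:-→d2:-→d3:-→d4:-→d5:-→d6:-→d7:-→d8:-→d9:-→d10:-→d11:-→d12:-→d13:-→d14:-→d15:-→d16:-→d17:-→d18:-→d19:-→d20:-→d21:-→d22:-→d23:-→d24:-→d25:-→d26:-→d27:-→d28:H3  best=H3
  add 159.157.17.152/31 -> H3 at depth 31
  - 0.0.0.0/0 clear@0
  ? 159.157.17.144  path d0:-→d1:-→d2:-→d3:-→d4:-→d5:-→d6:-→d7:-→d8:-→d9:-→d10:-→d11:-→d12:-→d13:-→d14:-→d15:-→d16:-→d17:-→d18:-→d19:-→d20:-→d21:-→d22:-→d23:-→d24:-→d25:-→d26:-→d27:-→d28:H3  best=H3
  ? 159.157.17.153  path d0:-→d1:-→d2:-→d3:-→d4:-→d5:-→d6:-→d7:-→d8:-→d9:-→d10:-→d11:-→d12:-→d13:-→d14:-→d15:-→d16:-→d17:-→d18:-→d19:-→d20:-→d21:-→d22:-→d23:-→d24:-→d25:-→d26:-→d27:-→d28:H3→d29:-→d30:-→d31:H3  best=H3
  ? 159.157.17.152  path d0:-→d1:-→d2:-→d3:-→d4:-→d5:-→d6:-→d7:-→d8:-→d9:-→d10:-→d11:-→d12:-→d13:-→d14:-→d15:-→d16:-→d17:-→d18:-→d19:-→d20:-→d21:-→d22:-→d23:-→d24:-→d25:-→d26:-→d27:-→d28:H3→d29:-→d30:-→d31:H3  best=H3
  add 159.128.0.0/9 -> H0 at depth 9
  ? 12.192.246.158  path d0:-→d1:-→d2:-→d3:-  best=no-route
  add 159.157.0.0/16 -> H0 at depth 16
  ? 238.162.251.197  path d0:-→d1:-  best=no-route
  ? 159.157.17.152  path d0:-→d1:-→d2:-→d3:-→d4:-→d5:-→d6:-→d7:-→d8:-→d9:H0→d10:-→d11:-→d12:-→d13:-→d14:-→d15:-→d16:H0→d17:-→d18:-→d19:-→d20:-→d21:-→d22:-→d23:-→d24:-→d25:-→d26:-→d27:-→d28:H3→d29:-→d30:-→d31:H3  best=H3
  add 29.8.216.0/21 -> H6 at depth 21
  ? 159.128.0.7  path d0:-→d1:-→d2:-→d3:-→d4:-→d5:-→d6:-→d7:-→d8:-→d9:H0→d10:-→d11:-  best=H0
  ? 159.157.0.7  path d0:-→d1:-→d2:-→d3:-→d4:-→d5:-→d6:-→d7:-→d8:-→d9:H0→d10:-→d11:-→d12:-→d13:-→d14:-→d15:-→d16:H0→d17:-→d18:-→d19:-  best=H0

== LOOKUPS ==
["no-route","H3","H3","H3","H3","H3","H3","no-route","no-route","H3","H0","H0"]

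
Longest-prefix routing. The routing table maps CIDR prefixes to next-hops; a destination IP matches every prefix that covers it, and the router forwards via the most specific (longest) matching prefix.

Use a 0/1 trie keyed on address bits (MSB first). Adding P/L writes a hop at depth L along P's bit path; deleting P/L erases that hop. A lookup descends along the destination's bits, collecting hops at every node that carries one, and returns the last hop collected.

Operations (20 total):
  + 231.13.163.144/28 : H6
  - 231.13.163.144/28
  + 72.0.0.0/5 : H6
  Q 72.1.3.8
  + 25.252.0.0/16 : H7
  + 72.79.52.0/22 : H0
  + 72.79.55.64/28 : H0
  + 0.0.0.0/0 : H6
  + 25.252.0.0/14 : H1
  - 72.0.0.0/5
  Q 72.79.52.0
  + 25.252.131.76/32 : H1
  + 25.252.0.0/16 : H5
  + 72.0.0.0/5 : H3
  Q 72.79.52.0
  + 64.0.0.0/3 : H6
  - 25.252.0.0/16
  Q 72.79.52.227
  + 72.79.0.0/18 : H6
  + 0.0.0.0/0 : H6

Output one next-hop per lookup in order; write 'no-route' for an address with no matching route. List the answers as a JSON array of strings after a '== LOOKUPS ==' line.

Trace:
  + 231.13.163.144/28 (H6) depth=28
  - 231.13.163.144/28 clear@28
  + 72.0.0.0/5 (H6) depth=5
  lookup 72.1.3.8: bits 01001 walk d0:-→d1:-→d2:-→d3:-→d4:-→d5:H6 -> H6
  + 25.252.0.0/16 (H7) depth=16
  + 72.79.52.0/22 (H0) depth=22
  + 72.79.55.64/28 (H0) depth=28
  + 0.0.0.0/0 (H6) depth=0
  + 25.252.0.0/14 (H1) depth=14
  - 72.0.0.0/5 clear@5
  lookup 72.79.52.0: bits 0100100001001111001101 walk d0:H6→d1:-→d2:-→d3:-→d4:-→d5:-→d6:-→d7:-→d8:-→d9:-→d10:-→d11:-→d12:-→d13:-→d14:-→d15:-→d16:-→d17:-→d18:-→d19:-→d20:-→d21:-→d22:H0 -> H0
  + 25.252.131.76/32 (H1) depth=32
  + 25.252.0.0/16 (H5) depth=16
  + 72.0.0.0/5 (H3) depth=5
  lookup 72.79.52.0: bits 0100100001001111001101 walk d0:H6→d1:-→d2:-→d3:-→d4:-→d5:H3→d6:-→d7:-→d8:-→d9:-→d10:-→d11:-→d12:-→d13:-→d14:-→d15:-→d16:-→d17:-→d18:-→d19:-→d20:-→d21:-→d22:H0 -> H0
  + 64.0.0.0/3 (H6) depth=3
  - 25.252.0.0/16 clear@16
  lookup 72.79.52.227: bits 0100100001001111001101 walk d0:H6→d1:-→d2:-→d3:H6→d4:-→d5:H3→d6:-→d7:-→d8:-→d9:-→d10:-→d11:-→d12:-→d13:-→d14:-→d15:-→d16:-→d17:-→d18:-→d19:-→d20:-→d21:-→d22:H0 -> H0
  + 72.79.0.0/18 (H6) depth=18
  + 0.0.0.0/0 (H6) depth=0

== LOOKUPS ==
["H6","H0","H0","H0"]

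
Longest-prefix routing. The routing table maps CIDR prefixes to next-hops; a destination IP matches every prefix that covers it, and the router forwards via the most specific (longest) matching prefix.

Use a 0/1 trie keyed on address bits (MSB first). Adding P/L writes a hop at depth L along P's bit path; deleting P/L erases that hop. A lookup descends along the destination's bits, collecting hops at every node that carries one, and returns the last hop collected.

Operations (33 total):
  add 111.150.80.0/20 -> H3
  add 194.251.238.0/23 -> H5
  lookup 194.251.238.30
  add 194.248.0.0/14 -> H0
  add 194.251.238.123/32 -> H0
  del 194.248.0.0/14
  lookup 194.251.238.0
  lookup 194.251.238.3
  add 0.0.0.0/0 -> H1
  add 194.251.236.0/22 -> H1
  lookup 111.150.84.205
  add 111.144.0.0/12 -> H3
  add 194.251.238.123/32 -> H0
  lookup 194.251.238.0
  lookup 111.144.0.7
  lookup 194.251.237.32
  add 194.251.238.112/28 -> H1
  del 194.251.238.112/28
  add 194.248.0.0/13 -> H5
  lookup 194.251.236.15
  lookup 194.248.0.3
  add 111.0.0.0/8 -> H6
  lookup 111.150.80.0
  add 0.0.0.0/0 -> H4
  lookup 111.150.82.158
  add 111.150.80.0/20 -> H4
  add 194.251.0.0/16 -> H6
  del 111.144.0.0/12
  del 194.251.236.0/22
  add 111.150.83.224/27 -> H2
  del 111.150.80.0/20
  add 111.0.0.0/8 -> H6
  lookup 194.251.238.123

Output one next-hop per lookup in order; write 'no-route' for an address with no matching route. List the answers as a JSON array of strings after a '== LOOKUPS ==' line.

Apply in order:
  add 111.150.80.0/20 -> H3 at depth 20
  add 194.251.238.0/23 -> H5 at depth 23
  ? 194.251.238.30  path d0:-→d1:-→d2:-→d3:-→d4:-→d5:-→d6:-→d7:-→d8:-→d9:-→d10:-→d11:-→d12:-→d13:-→d14:-→d15:-→d16:-→d17:-→d18:-→d19:-→d20:-→d21:-→d22:-→d23:H5  best=H5
  add 194.248.0.0/14 -> H0 at depth 14
  add 194.251.238.123/32 -> H0 at depth 32
  - 194.248.0.0/14 clear@14
  ? 194.251.238.0  path d0:-→d1:-→d2:-→d3:-→d4:-→d5:-→d6:-→d7:-→d8:-→d9:-→d10:-→d11:-→d12:-→d13:-→d14:-→d15:-→d16:-→d17:-→d18:-→d19:-→d20:-→d21:-→d22:-→d23:H5→d24:-→d25:-  best=H5
  ? 194.251.238.3  path d0:-→d1:-→d2:-→d3:-→d4:-→d5:-→d6:-→d7:-→d8:-→d9:-→d10:-→d11:-→d12:-→d13:-→d14:-→d15:-→d16:-→d17:-→d18:-→d19:-→d20:-→d21:-→d22:-→d23:H5→d24:-→d25:-  best=H5
  add 0.0.0.0/0 -> H1 at depth 0
  add 194.251.236.0/22 -> H1 at depth 22
  ? 111.150.84.205  path d0:H1→d1:-→d2:-→d3:-→d4:-→d5:-→d6:-→d7:-→d8:-→d9:-→d10:-→d11:-→d12:-→d13:-→d14:-→d15:-→d16:-→d17:-→d18:-→d19:-→d20:H3  best=H3
  add 111.144.0.0/12 -> H3 at depth 12
  add 194.251.238.123/32 -> H0 at depth 32
  ? 194.251.238.0  path d0:H1→d1:-→d2:-→d3:-→d4:-→d5:-→d6:-→d7:-→d8:-→d9:-→d10:-→d11:-→d12:-→d13:-→d14:-→d15:-→d16:-→d17:-→d18:-→d19:-→d20:-→d21:-→d22:H1→d23:H5→d24:-→d25:-  best=H5
  ? 111.144.0.7  path d0:H1→d1:-→d2:-→d3:-→d4:-→d5:-→d6:-→d7:-→d8:-→d9:-→d10:-→d11:-→d12:H3→d13:-  best=H3
  ? 194.251.237.32  path d0:H1→d1:-→d2:-→d3:-→d4:-→d5:-→d6:-→d7:-→d8:-→d9:-→d10:-→d11:-→d12:-→d13:-→d14:-→d15:-→d16:-→d17:-→d18:-→d19:-→d20:-→d21:-→d22:H1  best=H1
  add 194.251.238.112/28 -> H1 at depth 28
  - 194.251.238.112/28 clear@28
  add 194.248.0.0/13 -> H5 at depth 13
  ? 194.251.236.15  path d0:H1→d1:-→d2:-→d3:-→d4:-→d5:-→d6:-→d7:-→d8:-→d9:-→d10:-→d11:-→d12:-→d13:H5→d14:-→d15:-→d16:-→d17:-→d18:-→d19:-→d20:-→d21:-→d22:H1  best=H1
  ? 194.248.0.3  path d0:H1→d1:-→d2:-→d3:-→d4:-→d5:-→d6:-→d7:-→d8:-→d9:-→d10:-→d11:-→d12:-→d13:H5→d14:-  best=H5
  add 111.0.0.0/8 -> H6 at depth 8
  ? 111.150.80.0  path d0:H1→d1:-→d2:-→d3:-→d4:-→d5:-→d6:-→d7:-→d8:H6→d9:-→d10:-→d11:-→d12:H3→d13:-→d14:-→d15:-→d16:-→d17:-→d18:-→d19:-→d20:H3  best=H3
  add 0.0.0.0/0 -> H4 at depth 0
  ? 111.150.82.158  path d0:H4→d1:-→d2:-→d3:-→d4:-→d5:-→d6:-→d7:-→d8:H6→d9:-→d10:-→d11:-→d12:H3→d13:-→d14:-→d15:-→d16:-→d17:-→d18:-→d19:-→d20:H3  best=H3
  add 111.150.80.0/20 -> H4 at depth 20
  add 194.251.0.0/16 -> H6 at depth 16
  - 111.144.0.0/12 clear@12
  - 194.251.236.0/22 clear@22
  add 111.150.83.224/27 -> H2 at depth 27
  - 111.150.80.0/20 clear@20
  add 111.0.0.0/8 -> H6 at depth 8
  ? 194.251.238.123  path d0:H4→d1:-→d2:-→d3:-→d4:-→d5:-→d6:-→d7:-→d8:-→d9:-→d10:-→d11:-→d12:-→d13:H5→d14:-→d15:-→d16:H6→d17:-→d18:-→d19:-→d20:-→d21:-→d22:-→d23:H5→d24:-→d25:-→d26:-→d27:-→d28:-→d29:-→d30:-→d31:-→d32:H0  best=H0

== LOOKUPS ==
["H5","H5","H5","H3","H5","H3","H1","H1","H5","H3","H3","H0"]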